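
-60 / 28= -15 / 7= -2.14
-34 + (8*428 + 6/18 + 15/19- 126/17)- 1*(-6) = 3284630/969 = 3389.71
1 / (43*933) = 1 / 40119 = 0.00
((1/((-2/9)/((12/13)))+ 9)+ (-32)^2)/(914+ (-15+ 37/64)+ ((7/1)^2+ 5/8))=856000/789737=1.08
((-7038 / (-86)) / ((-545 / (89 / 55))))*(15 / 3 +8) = -4071483 / 1288925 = -3.16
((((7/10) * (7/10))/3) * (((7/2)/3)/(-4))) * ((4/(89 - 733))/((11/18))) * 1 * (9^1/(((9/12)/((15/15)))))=147/25300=0.01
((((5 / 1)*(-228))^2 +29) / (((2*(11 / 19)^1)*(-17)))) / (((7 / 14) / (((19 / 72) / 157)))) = -469166069 / 2113848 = -221.95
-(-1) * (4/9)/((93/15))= 20/279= 0.07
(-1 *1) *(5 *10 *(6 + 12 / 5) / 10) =-42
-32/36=-8/9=-0.89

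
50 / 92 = 25 / 46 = 0.54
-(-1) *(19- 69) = -50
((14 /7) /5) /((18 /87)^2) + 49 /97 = 85987 /8730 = 9.85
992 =992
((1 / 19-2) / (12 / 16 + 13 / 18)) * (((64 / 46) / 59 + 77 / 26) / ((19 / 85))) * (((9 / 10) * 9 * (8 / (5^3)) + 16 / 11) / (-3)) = 11.62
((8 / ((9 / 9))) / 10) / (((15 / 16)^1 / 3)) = 2.56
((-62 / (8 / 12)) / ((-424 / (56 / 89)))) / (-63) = -31 / 14151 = -0.00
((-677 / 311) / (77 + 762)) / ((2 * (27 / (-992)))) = 335792 / 7045083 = 0.05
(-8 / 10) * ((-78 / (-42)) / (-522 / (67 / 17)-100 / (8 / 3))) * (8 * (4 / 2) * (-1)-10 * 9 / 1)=-738608 / 797055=-0.93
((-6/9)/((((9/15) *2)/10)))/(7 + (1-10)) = 25/9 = 2.78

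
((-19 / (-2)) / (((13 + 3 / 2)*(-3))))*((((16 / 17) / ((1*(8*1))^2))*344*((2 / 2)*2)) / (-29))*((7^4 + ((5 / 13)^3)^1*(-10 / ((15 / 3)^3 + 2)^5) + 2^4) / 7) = 26.31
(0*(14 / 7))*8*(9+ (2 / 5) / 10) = 0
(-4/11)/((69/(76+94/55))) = -17096/41745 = -0.41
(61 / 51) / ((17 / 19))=1159 / 867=1.34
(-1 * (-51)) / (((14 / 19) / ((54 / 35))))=26163 / 245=106.79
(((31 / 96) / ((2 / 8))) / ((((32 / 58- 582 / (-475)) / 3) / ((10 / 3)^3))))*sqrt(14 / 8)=53378125*sqrt(7) / 1321812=106.84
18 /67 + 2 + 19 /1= 21.27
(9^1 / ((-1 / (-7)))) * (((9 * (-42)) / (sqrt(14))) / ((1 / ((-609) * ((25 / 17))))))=25897725 * sqrt(14) / 17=5700024.36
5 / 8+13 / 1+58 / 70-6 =2367 / 280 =8.45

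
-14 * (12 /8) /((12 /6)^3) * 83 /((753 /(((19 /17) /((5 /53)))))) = -585067 /170680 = -3.43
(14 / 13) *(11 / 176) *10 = 35 / 52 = 0.67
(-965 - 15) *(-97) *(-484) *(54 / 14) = -177463440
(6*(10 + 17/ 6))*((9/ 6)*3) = 693/ 2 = 346.50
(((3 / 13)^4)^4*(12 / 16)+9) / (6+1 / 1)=23954997930723614439 / 18631665057129035548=1.29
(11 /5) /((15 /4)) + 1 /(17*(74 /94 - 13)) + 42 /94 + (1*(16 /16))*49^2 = 2402.03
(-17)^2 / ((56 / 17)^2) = 83521 / 3136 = 26.63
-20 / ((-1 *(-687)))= -20 / 687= -0.03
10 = 10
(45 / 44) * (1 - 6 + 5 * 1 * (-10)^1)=-225 / 4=-56.25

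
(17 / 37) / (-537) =-17 / 19869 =-0.00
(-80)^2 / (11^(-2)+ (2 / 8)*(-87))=-3097600 / 10523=-294.36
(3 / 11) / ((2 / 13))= 39 / 22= 1.77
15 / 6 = 5 / 2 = 2.50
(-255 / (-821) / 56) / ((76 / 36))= 2295 / 873544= 0.00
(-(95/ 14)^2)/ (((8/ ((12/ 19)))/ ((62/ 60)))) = -2945/ 784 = -3.76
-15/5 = -3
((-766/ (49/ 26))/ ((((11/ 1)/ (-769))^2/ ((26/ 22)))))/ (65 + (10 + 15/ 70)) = -23555091352/ 754677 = -31212.15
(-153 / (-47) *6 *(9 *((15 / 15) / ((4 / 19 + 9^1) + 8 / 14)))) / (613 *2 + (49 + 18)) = 366282 / 26354357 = 0.01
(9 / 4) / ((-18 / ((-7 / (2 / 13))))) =91 / 16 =5.69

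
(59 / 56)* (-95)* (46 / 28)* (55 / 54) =-7090325 / 42336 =-167.48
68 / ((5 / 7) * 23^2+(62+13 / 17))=4046 / 26217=0.15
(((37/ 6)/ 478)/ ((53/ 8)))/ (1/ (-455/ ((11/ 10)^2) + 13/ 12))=-20143799/ 27588726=-0.73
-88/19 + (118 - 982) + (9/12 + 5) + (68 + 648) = -11163/76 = -146.88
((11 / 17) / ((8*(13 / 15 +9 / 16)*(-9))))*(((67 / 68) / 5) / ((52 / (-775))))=0.02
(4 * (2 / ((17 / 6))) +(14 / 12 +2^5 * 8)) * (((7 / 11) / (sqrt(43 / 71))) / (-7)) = -26519 * sqrt(3053) / 48246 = -30.37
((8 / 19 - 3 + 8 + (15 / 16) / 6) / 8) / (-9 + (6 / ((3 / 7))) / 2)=-3391 / 9728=-0.35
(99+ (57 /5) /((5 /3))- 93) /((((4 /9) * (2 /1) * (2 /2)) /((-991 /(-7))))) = 2862999 /1400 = 2045.00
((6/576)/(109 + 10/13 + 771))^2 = 169/1208240640000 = 0.00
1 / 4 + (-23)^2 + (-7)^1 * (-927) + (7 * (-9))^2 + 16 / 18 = 10988.14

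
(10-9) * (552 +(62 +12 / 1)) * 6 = 3756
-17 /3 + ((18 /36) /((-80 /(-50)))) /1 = -257 /48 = -5.35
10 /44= 5 /22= 0.23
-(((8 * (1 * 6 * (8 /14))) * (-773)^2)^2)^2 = -173237084506675299201367331045376 /2401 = -72152055188119658143010130000.00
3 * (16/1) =48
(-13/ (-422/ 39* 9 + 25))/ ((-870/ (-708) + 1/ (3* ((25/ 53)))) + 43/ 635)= 189947550/ 2118654913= 0.09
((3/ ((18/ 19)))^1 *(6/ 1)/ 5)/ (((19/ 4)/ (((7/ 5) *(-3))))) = -84/ 25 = -3.36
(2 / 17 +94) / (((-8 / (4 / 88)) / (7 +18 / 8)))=-925 / 187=-4.95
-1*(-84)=84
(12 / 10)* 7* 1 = 42 / 5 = 8.40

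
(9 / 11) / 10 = 9 / 110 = 0.08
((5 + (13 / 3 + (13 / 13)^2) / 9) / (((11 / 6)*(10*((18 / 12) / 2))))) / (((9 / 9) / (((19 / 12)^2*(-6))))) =-54511 / 8910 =-6.12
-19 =-19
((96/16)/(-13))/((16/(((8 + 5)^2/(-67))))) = 39/536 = 0.07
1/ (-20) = -1/ 20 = -0.05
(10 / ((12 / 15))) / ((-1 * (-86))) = 25 / 172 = 0.15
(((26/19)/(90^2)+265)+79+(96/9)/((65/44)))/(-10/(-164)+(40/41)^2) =590608606729/1703095875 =346.79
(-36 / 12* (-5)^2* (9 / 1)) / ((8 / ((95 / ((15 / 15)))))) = -64125 / 8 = -8015.62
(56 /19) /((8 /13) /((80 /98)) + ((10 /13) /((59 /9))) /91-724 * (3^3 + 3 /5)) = -19543160 /132492592327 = -0.00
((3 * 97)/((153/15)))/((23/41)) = 19885/391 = 50.86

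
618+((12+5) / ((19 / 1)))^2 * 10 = 225988 / 361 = 626.01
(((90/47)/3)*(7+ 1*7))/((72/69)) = 805/94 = 8.56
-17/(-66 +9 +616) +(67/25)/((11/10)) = 73971/30745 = 2.41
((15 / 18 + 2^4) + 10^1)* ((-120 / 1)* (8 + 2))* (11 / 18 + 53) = -1726277.78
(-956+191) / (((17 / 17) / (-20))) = 15300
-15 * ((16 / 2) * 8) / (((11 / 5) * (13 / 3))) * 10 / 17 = -144000 / 2431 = -59.23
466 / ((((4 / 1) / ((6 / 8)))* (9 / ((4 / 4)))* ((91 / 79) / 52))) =18407 / 42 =438.26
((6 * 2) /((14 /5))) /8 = 15 /28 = 0.54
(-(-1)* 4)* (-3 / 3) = -4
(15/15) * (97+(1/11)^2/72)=845065/8712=97.00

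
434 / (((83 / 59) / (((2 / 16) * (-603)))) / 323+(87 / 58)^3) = 39898040112 / 310261705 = 128.59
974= 974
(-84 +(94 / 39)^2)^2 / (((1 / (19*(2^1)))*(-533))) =-435.88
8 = 8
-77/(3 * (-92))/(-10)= -77/2760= -0.03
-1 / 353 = -0.00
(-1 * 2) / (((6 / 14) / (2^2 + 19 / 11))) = -294 / 11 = -26.73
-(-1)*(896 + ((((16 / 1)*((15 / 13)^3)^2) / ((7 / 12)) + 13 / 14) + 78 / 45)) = 976520567671 / 1013629890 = 963.39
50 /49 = 1.02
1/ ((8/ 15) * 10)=3/ 16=0.19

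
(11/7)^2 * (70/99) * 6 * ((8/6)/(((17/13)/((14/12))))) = 5720/459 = 12.46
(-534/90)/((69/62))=-5518/1035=-5.33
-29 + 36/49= -1385/49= -28.27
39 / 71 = 0.55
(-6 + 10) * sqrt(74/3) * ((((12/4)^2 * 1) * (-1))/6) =-2 * sqrt(222) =-29.80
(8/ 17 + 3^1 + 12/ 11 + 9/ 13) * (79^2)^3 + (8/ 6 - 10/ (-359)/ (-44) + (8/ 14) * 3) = 4255714758310379513/ 3332238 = 1277134093756.32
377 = 377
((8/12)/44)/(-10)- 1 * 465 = -306901/660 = -465.00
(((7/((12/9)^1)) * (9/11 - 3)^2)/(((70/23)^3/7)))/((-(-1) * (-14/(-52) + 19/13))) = 3.59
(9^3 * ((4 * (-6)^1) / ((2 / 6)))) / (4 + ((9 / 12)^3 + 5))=-373248 / 67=-5570.87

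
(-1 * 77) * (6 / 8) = -231 / 4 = -57.75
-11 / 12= -0.92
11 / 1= 11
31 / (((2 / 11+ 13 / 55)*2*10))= 341 / 92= 3.71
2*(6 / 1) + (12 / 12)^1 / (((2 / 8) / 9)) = 48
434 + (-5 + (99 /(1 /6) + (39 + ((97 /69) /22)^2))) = 2447201497 /2304324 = 1062.00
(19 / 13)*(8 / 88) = 19 / 143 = 0.13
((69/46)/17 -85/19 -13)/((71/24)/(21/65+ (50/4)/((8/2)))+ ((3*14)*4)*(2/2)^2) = -60411549/586753402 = -0.10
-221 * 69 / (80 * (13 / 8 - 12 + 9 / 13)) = 198237 / 10070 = 19.69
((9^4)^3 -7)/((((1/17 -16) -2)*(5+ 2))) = -4801302120058/2135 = -2248853452.02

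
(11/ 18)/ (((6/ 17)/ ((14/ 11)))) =119/ 54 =2.20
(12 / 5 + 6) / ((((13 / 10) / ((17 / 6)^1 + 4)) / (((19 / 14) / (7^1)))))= 779 / 91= 8.56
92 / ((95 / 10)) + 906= 17398 / 19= 915.68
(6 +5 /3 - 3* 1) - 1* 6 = -4 /3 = -1.33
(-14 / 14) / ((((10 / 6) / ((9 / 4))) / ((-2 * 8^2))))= 864 / 5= 172.80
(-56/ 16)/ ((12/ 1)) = -7/ 24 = -0.29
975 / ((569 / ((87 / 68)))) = 84825 / 38692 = 2.19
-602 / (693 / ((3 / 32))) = -43 / 528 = -0.08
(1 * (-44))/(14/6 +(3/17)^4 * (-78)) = -11024772/565693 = -19.49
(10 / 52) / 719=5 / 18694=0.00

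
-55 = -55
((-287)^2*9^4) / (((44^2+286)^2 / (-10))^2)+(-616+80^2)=35248827697539801 / 6094193324164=5784.00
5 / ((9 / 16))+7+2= 161 / 9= 17.89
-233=-233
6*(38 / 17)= 228 / 17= 13.41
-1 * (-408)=408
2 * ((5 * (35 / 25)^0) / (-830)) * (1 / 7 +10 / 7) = -11 / 581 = -0.02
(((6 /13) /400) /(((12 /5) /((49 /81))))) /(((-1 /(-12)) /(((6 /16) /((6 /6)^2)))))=49 /37440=0.00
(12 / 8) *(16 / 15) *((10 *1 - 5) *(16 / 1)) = 128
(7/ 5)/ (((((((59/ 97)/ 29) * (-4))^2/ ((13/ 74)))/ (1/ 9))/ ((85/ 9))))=36.67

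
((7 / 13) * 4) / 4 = 7 / 13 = 0.54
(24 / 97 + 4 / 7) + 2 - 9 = -6.18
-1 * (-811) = 811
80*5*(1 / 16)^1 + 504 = 529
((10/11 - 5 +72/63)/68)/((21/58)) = -6583/54978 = -0.12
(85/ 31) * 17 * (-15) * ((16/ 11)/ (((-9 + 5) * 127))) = 86700/ 43307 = 2.00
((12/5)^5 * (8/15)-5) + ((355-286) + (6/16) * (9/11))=146814451/1375000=106.77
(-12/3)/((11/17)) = -68/11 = -6.18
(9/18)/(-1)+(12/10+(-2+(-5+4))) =-23/10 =-2.30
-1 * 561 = -561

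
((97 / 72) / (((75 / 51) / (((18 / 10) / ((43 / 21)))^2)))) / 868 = 934983 / 1146380000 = 0.00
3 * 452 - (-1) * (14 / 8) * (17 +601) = 4875 / 2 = 2437.50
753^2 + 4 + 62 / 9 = 5103179 / 9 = 567019.89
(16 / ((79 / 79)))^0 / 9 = 1 / 9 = 0.11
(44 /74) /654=11 /12099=0.00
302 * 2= 604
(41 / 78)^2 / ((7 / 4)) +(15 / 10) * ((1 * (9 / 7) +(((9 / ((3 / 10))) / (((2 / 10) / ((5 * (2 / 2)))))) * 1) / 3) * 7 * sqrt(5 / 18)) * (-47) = -65358.59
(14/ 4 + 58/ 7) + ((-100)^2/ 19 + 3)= 143933/ 266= 541.10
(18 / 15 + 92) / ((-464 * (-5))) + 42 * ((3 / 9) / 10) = 8353 / 5800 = 1.44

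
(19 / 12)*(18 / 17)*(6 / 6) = 57 / 34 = 1.68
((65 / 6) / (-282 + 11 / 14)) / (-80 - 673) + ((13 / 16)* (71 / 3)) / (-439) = -2733093883 / 62469229392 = -0.04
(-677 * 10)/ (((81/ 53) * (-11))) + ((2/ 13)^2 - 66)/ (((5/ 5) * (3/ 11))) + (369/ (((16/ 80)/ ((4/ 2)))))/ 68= 1101020815/ 5119686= 215.06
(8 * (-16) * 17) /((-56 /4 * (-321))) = -1088 /2247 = -0.48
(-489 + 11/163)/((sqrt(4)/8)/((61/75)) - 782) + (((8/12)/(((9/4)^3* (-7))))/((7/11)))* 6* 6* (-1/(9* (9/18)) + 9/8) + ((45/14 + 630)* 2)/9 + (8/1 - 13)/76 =35663124094021747/253204779693852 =140.85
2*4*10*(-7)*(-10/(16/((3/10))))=105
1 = 1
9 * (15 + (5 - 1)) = 171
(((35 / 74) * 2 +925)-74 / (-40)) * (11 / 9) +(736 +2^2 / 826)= 5143523167 / 2750580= 1869.98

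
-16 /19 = -0.84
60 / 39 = 20 / 13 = 1.54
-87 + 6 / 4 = -171 / 2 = -85.50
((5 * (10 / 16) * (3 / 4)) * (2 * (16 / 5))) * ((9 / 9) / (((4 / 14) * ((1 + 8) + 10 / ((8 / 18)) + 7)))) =15 / 11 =1.36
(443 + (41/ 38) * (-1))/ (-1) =-16793/ 38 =-441.92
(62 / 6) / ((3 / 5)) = 17.22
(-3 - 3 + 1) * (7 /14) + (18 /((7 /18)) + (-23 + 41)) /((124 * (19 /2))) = -20165 /8246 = -2.45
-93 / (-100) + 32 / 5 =733 / 100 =7.33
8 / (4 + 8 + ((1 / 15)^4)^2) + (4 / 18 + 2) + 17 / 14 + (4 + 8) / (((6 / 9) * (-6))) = 4274901562555 / 3875090625126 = 1.10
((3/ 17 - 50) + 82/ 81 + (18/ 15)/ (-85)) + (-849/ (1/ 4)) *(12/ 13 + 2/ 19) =-30109614517/ 8502975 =-3541.07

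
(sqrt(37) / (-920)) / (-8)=sqrt(37) / 7360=0.00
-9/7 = -1.29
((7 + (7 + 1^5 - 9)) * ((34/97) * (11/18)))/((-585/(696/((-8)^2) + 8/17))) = -16973/680940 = -0.02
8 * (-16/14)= -9.14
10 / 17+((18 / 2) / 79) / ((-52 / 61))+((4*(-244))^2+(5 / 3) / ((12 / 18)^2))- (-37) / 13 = 16631147483 / 17459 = 952583.05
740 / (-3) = -740 / 3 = -246.67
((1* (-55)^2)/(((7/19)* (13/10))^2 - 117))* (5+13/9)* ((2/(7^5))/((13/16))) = -202679840000/8289280014561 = -0.02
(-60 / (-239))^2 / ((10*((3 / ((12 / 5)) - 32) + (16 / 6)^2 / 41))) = -531360 / 2577927851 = -0.00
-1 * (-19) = 19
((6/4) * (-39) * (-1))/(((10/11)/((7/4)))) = 9009/80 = 112.61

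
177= 177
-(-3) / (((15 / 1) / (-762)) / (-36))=27432 / 5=5486.40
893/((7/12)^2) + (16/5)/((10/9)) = 2627.21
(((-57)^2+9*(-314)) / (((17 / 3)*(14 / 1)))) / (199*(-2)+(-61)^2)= 1269 / 790874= 0.00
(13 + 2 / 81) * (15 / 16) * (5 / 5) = 12.21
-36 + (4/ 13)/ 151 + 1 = -68701/ 1963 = -35.00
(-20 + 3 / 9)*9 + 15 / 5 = -174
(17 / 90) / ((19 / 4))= 34 / 855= 0.04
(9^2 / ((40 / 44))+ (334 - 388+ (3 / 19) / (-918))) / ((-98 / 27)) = -765264 / 79135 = -9.67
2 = 2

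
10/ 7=1.43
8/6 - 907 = -2717/3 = -905.67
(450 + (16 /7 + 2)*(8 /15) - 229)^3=3818360547 /343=11132246.49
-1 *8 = -8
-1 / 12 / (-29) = 1 / 348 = 0.00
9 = 9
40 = 40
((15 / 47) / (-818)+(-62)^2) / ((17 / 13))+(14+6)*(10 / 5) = 1947366597 / 653582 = 2979.53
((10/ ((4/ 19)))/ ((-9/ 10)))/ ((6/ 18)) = -475/ 3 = -158.33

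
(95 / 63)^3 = 3.43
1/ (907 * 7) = 1/ 6349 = 0.00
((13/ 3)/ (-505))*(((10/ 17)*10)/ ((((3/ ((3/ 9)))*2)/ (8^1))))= -0.02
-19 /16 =-1.19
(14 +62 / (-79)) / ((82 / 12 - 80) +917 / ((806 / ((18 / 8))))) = -0.19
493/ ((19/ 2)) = 51.89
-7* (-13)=91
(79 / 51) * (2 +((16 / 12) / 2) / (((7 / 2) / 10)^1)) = 6478 / 1071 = 6.05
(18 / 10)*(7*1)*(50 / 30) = 21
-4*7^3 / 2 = -686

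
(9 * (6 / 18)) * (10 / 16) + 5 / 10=19 / 8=2.38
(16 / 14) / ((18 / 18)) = 8 / 7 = 1.14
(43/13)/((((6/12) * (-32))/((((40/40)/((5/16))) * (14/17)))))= -0.54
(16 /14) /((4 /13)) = 26 /7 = 3.71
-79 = -79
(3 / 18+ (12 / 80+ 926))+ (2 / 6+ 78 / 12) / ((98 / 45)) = 683149 / 735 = 929.45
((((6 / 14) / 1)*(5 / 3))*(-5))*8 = -200 / 7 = -28.57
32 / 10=16 / 5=3.20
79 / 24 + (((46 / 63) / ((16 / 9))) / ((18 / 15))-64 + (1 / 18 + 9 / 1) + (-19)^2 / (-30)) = -319253 / 5040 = -63.34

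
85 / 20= 17 / 4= 4.25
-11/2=-5.50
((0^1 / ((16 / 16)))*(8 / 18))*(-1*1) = 0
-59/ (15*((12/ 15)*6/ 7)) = -413/ 72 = -5.74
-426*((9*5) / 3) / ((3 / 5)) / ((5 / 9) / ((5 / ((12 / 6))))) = -47925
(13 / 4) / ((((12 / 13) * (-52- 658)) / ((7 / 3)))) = -1183 / 102240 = -0.01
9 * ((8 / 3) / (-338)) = -12 / 169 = -0.07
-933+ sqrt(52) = -933+ 2*sqrt(13) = -925.79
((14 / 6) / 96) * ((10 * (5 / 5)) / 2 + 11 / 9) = 49 / 324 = 0.15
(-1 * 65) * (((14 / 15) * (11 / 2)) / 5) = -1001 / 15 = -66.73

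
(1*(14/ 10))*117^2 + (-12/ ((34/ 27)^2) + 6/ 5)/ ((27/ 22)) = 249168149/ 13005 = 19159.41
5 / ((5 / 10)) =10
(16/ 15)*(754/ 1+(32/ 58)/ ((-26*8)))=4548112/ 5655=804.26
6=6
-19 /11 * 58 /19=-58 /11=-5.27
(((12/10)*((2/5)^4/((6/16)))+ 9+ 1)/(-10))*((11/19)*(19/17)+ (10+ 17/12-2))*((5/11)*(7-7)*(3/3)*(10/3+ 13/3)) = 0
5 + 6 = 11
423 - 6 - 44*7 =109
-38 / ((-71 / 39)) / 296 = 741 / 10508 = 0.07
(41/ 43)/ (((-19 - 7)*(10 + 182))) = -41/ 214656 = -0.00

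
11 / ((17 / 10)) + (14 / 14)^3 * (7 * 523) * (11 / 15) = 686257 / 255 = 2691.20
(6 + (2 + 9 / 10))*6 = 267 / 5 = 53.40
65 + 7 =72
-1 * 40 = -40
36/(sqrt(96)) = 3 * sqrt(6)/2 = 3.67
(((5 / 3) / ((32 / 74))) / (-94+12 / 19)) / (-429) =3515 / 36530208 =0.00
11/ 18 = 0.61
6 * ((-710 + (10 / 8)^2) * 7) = -238035 / 8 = -29754.38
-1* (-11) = 11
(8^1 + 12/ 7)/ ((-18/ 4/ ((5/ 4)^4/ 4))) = -10625/ 8064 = -1.32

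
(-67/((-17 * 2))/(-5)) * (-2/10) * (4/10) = 67/2125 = 0.03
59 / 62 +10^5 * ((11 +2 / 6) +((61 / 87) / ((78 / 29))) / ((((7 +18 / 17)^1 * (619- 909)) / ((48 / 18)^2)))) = 293945121150571 / 259381278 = 1133254.97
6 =6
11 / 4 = 2.75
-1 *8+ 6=-2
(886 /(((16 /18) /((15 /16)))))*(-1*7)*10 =-2093175 /32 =-65411.72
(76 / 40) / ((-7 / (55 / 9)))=-209 / 126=-1.66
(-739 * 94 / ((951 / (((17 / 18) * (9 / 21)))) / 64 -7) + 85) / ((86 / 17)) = -619066033 / 1390018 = -445.37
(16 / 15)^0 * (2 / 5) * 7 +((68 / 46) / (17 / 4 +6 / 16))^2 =2.90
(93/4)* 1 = 93/4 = 23.25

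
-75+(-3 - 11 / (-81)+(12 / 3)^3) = -1123 / 81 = -13.86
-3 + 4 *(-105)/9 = -149/3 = -49.67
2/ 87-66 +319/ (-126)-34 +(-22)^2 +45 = 1558399/ 3654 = 426.49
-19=-19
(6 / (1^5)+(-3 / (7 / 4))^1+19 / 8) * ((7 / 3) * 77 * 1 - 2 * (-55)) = 324137 / 168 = 1929.39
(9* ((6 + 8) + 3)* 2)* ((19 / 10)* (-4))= -11628 / 5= -2325.60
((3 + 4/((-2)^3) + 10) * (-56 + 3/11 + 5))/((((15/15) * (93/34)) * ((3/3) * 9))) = -850/33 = -25.76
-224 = -224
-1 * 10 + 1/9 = -89/9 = -9.89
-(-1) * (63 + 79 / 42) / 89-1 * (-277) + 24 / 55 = 57188017 / 205590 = 278.17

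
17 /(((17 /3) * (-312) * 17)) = -1 /1768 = -0.00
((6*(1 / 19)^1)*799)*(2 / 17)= 564 / 19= 29.68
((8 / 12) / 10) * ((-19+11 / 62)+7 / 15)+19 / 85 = -237197 / 237150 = -1.00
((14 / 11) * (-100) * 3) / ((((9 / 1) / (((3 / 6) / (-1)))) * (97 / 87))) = 20300 / 1067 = 19.03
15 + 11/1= 26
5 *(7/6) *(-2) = -35/3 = -11.67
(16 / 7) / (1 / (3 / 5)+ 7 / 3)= 4 / 7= 0.57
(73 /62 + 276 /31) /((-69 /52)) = -16250 /2139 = -7.60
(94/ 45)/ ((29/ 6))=188/ 435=0.43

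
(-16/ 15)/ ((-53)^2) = -16/ 42135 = -0.00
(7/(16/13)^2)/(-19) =-1183/4864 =-0.24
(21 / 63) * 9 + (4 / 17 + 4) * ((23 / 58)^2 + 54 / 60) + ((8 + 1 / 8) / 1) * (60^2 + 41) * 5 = 84594264017 / 571880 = 147923.10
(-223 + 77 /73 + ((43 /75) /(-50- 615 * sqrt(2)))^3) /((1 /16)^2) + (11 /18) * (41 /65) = -3899603191948939622337451429 /68633734530916638281250- 1062534092224 * sqrt(2) /20089490261947265625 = -56817.59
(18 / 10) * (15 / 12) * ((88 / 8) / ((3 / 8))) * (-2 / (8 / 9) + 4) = 231 / 2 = 115.50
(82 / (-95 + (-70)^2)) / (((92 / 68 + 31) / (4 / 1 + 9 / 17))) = 287 / 120125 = 0.00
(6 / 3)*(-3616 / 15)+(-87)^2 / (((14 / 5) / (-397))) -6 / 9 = -75156121 / 70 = -1073658.87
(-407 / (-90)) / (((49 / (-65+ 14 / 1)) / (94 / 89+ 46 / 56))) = -32374001 / 3663240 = -8.84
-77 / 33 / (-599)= 0.00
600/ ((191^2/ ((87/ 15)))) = 3480/ 36481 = 0.10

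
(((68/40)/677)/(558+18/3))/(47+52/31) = 527/5761784520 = 0.00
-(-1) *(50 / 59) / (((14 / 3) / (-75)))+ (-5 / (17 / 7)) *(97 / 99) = -10869010 / 695079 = -15.64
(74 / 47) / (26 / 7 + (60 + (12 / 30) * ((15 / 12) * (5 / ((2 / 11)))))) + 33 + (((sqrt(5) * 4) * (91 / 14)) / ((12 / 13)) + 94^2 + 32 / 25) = 169 * sqrt(5) / 6 + 22606625651 / 2548575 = 8933.28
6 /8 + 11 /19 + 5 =481 /76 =6.33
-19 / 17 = -1.12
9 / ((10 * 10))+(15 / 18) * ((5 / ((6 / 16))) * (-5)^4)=6250081 / 900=6944.53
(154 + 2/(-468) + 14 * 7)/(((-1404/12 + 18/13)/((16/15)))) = -471736/202905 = -2.32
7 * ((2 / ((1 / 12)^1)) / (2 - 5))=-56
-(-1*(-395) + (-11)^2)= -516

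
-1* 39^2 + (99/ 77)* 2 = -10629/ 7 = -1518.43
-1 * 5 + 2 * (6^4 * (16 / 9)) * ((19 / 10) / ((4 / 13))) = 142247 / 5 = 28449.40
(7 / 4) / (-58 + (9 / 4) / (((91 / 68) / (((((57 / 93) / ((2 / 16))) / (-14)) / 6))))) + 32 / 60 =34639013 / 68835840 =0.50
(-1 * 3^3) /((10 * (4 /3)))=-81 /40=-2.02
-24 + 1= -23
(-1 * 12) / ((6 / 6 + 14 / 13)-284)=156 / 3665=0.04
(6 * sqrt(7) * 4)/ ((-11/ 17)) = -408 * sqrt(7)/ 11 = -98.13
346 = 346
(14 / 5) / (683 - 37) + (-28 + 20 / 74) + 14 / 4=-2895177 / 119510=-24.23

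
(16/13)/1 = 16/13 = 1.23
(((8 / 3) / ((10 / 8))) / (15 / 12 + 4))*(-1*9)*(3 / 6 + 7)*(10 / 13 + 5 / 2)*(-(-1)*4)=-32640 / 91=-358.68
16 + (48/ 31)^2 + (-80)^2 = 6168080/ 961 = 6418.40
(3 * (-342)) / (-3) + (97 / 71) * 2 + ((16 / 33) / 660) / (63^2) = 344.73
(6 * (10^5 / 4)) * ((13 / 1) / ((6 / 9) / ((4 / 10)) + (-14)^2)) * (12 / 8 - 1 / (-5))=9945000 / 593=16770.66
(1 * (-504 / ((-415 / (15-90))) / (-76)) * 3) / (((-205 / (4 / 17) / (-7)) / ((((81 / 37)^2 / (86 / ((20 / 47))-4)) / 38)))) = 148803480 / 8091107215097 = 0.00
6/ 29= 0.21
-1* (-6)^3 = 216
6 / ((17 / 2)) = 12 / 17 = 0.71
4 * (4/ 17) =16/ 17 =0.94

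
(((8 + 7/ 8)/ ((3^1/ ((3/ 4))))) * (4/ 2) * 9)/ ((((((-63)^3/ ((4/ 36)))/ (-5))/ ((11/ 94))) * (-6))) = -3905/ 2256424128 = -0.00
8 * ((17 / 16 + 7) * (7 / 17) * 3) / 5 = 2709 / 170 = 15.94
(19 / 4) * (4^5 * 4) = 19456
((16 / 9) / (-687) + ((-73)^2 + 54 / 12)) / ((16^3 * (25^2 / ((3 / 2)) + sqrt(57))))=41221268125 / 13186069327872 - 65954029 * sqrt(57) / 8790712885248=0.00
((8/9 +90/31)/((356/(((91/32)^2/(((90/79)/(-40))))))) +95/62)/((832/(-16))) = 170748391/5949904896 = 0.03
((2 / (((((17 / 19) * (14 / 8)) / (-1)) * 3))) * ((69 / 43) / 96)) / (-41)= 437 / 2517564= 0.00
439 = 439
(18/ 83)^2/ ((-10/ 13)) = -2106/ 34445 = -0.06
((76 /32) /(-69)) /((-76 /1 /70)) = 35 /1104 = 0.03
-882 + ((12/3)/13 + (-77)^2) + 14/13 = 65629/13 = 5048.38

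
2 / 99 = 0.02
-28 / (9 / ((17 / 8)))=-119 / 18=-6.61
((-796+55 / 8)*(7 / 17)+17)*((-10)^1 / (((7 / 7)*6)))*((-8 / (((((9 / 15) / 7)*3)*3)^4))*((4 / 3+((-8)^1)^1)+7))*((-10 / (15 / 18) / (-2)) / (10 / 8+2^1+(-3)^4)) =-2513786975000 / 9133876467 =-275.22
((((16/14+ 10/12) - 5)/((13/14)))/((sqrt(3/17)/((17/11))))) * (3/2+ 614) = -2657729 * sqrt(51)/2574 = -7373.73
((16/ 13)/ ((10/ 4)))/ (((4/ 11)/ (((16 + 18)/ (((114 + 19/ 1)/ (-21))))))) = -8976/ 1235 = -7.27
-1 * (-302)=302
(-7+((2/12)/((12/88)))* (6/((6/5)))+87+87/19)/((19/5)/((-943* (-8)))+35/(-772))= -112897619680/55811493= -2022.84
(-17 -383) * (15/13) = -6000/13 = -461.54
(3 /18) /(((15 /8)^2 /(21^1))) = 224 /225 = 1.00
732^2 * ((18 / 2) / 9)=535824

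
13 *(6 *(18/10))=140.40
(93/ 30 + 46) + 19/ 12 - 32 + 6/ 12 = 19.18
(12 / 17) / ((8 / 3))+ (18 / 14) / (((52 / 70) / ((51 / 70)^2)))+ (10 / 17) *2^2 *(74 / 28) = 3206213 / 433160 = 7.40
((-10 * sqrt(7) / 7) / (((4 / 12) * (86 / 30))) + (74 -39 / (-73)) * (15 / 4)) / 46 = 81615 / 13432 -225 * sqrt(7) / 6923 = 5.99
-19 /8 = -2.38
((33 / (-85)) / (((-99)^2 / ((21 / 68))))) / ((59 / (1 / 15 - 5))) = 0.00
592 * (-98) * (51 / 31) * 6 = -17752896 / 31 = -572674.06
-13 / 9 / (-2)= 13 / 18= 0.72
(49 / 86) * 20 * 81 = 39690 / 43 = 923.02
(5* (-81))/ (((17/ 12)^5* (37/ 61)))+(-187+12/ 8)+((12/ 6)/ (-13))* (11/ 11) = -413417298903/ 1365902434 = -302.67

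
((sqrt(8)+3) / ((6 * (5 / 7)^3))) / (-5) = -343 / 1250-343 * sqrt(2) / 1875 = -0.53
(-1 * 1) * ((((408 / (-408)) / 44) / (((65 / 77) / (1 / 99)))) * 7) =49 / 25740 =0.00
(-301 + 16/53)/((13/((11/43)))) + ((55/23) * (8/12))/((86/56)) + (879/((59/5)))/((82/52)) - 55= -62508296222/4945072197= -12.64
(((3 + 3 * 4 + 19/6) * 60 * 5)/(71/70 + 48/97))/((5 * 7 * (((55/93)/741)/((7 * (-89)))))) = -9078569676540/112717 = -80543038.55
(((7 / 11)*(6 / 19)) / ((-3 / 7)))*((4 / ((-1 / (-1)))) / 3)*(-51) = 6664 / 209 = 31.89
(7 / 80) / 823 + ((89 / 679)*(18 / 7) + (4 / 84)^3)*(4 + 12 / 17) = 1595410099723 / 1005468251760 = 1.59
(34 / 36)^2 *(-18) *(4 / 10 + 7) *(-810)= 96237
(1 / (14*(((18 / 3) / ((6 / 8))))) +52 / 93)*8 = 5917 / 1302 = 4.54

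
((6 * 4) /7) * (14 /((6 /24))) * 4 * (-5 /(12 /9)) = -2880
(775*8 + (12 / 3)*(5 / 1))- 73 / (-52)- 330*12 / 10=302921 / 52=5825.40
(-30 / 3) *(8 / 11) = -80 / 11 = -7.27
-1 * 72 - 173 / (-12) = -691 / 12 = -57.58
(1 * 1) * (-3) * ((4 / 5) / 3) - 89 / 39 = -601 / 195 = -3.08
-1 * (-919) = 919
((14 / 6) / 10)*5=7 / 6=1.17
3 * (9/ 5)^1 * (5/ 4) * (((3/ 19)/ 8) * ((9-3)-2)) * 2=81/ 76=1.07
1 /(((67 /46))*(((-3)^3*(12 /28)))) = -322 /5427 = -0.06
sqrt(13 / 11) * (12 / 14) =0.93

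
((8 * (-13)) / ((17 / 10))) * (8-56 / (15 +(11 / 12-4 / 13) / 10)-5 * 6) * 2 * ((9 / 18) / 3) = 125684000 / 239649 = 524.45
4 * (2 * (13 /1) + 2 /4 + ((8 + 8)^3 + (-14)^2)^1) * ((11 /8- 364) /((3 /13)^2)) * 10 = -2352474085 /2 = -1176237042.50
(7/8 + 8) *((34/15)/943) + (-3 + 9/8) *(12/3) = -423143/56580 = -7.48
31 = 31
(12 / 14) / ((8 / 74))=111 / 14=7.93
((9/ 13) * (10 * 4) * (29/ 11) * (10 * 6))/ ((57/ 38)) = 417600/ 143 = 2920.28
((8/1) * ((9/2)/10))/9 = 2/5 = 0.40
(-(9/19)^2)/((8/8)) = -81/361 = -0.22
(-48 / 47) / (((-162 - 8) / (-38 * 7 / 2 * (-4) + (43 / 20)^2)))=13701 / 4250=3.22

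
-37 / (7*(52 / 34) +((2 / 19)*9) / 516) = -1027786 / 297439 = -3.46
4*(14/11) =56/11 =5.09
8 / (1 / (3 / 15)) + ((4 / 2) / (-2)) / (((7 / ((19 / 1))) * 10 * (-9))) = 1.63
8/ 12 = 2/ 3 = 0.67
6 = 6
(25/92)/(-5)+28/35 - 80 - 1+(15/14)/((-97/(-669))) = -22758593/312340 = -72.86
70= 70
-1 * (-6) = 6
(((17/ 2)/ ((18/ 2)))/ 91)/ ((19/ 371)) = 901/ 4446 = 0.20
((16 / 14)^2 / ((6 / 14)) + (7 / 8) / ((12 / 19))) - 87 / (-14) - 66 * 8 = -115887 / 224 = -517.35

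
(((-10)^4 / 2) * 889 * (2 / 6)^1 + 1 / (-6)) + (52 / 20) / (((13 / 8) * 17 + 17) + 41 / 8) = 2948516439 / 1990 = 1481666.55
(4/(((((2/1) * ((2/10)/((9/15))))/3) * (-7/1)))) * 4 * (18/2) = -648/7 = -92.57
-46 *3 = -138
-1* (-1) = 1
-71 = -71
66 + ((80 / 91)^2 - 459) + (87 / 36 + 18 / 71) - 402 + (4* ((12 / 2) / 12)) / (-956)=-1334761278841 / 1686243468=-791.56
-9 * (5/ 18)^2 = -25/ 36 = -0.69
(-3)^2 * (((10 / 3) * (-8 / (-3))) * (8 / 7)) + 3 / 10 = 6421 / 70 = 91.73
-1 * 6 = -6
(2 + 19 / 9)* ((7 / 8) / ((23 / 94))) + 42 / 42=13001 / 828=15.70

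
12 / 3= 4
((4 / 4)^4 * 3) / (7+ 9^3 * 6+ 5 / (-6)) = 18 / 26281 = 0.00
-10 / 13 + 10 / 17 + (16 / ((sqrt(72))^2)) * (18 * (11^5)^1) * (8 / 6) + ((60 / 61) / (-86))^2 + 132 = 3918671950478128 / 4561525527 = 859070.49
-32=-32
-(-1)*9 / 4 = 9 / 4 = 2.25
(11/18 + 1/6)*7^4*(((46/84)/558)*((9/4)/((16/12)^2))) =55223/23808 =2.32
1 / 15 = 0.07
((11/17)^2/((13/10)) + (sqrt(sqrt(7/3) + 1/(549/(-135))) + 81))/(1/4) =329.82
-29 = -29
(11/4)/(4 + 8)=11/48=0.23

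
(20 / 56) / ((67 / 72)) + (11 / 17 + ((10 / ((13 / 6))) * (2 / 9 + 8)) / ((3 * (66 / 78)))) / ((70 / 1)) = 0.61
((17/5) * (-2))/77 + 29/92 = 8037/35420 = 0.23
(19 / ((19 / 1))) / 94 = 1 / 94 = 0.01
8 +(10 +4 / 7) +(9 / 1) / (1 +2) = 151 / 7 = 21.57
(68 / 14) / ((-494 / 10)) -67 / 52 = -9591 / 6916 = -1.39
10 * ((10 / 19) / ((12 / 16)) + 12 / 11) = 11240 / 627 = 17.93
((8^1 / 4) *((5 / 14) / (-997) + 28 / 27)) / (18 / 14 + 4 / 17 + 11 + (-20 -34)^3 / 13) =-86342269 / 503892615474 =-0.00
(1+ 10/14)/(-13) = -12/91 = -0.13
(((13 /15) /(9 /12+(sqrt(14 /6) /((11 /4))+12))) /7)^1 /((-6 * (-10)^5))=26741 /1649149250000- 143 * sqrt(21) /927646453125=0.00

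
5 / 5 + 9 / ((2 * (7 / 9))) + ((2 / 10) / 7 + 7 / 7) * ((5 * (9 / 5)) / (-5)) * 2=1079 / 350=3.08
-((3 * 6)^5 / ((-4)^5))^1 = 59049 / 32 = 1845.28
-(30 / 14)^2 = -225 / 49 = -4.59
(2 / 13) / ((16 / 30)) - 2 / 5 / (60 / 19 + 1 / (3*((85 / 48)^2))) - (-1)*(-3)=-16509073 / 5825196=-2.83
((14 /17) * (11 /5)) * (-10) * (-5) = 1540 /17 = 90.59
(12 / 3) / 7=4 / 7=0.57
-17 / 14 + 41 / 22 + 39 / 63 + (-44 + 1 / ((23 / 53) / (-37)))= -680024 / 5313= -127.99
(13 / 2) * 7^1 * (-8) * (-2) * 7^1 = 5096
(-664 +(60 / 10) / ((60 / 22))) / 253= -3309 / 1265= -2.62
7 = 7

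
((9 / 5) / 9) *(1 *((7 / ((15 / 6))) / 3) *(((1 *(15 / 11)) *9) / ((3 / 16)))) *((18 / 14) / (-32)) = -27 / 55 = -0.49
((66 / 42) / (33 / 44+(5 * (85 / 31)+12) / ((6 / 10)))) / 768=341 / 7266112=0.00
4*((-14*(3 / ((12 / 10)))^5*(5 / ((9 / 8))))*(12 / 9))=-32407.41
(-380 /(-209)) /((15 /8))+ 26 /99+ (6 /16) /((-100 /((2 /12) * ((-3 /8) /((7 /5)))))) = 2186537 /1774080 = 1.23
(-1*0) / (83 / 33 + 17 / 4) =0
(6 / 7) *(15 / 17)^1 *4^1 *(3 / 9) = 120 / 119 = 1.01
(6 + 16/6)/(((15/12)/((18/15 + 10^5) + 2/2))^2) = 104004576050336/1875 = 55469107226.85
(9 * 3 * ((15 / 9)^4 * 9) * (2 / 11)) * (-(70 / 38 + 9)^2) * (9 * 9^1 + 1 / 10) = -12905848500 / 3971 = -3250024.80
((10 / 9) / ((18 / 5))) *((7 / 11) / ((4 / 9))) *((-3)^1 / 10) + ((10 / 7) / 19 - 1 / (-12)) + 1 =36023 / 35112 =1.03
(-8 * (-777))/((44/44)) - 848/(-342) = 1063360/171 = 6218.48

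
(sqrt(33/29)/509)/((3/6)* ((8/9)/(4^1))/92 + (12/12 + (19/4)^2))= 3312* sqrt(957)/1151992723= 0.00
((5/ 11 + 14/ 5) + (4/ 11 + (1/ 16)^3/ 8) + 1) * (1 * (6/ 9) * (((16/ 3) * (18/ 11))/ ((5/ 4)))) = 21.50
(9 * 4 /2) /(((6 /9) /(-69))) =-1863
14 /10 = 7 /5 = 1.40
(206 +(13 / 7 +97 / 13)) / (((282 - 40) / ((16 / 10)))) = 78376 / 55055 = 1.42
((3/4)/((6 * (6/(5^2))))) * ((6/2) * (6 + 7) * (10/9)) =22.57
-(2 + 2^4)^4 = -104976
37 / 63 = 0.59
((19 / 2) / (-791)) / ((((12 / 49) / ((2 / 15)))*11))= -133 / 223740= -0.00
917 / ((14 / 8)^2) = 299.43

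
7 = 7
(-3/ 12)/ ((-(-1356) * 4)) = -1/ 21696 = -0.00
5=5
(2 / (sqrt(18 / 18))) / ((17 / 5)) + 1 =1.59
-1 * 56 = -56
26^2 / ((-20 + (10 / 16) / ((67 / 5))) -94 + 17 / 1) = -362336 / 51967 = -6.97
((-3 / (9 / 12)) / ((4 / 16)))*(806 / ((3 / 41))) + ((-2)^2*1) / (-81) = -14275876 / 81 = -176245.38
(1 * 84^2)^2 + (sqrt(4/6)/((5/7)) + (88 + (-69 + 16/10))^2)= 7 * sqrt(6)/15 + 1244689009/25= 49787561.50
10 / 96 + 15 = 15.10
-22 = -22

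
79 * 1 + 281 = 360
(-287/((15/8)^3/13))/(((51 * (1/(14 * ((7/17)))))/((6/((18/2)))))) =-374413312/8778375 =-42.65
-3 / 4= -0.75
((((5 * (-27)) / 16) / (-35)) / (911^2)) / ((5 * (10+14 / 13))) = 39 / 7436092160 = 0.00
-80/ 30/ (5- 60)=8/ 165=0.05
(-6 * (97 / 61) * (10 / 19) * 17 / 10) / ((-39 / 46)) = 151708 / 15067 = 10.07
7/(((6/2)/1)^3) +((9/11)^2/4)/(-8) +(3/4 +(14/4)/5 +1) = 1405249/522720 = 2.69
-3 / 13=-0.23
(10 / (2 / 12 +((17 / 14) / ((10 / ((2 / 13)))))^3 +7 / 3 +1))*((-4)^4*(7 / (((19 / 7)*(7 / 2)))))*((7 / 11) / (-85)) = -37811178496000 / 9371049626389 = -4.03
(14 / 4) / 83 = 7 / 166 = 0.04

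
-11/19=-0.58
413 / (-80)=-413 / 80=-5.16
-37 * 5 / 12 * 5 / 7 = -925 / 84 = -11.01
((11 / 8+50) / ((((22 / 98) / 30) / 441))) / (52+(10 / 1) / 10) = 133219485 / 2332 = 57126.71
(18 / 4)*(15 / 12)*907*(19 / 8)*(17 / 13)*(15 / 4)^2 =2966230125 / 13312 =222823.78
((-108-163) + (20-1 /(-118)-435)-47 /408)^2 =272776967753521 /579461184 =470742.43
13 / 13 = 1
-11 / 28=-0.39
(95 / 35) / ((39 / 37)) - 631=-171560 / 273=-628.42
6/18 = 0.33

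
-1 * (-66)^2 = -4356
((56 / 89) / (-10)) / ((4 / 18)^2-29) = 0.00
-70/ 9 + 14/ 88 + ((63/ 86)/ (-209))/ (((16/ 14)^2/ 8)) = -898849/ 117648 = -7.64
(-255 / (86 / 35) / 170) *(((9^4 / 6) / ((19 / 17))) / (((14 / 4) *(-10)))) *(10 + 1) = 1226907 / 6536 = 187.72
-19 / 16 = -1.19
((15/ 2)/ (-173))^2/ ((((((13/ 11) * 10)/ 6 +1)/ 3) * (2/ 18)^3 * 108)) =601425/ 46928672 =0.01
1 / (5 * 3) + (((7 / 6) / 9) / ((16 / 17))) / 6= 2323 / 25920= 0.09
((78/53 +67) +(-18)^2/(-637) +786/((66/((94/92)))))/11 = 1368883983/187913726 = 7.28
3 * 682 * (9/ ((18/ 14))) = 14322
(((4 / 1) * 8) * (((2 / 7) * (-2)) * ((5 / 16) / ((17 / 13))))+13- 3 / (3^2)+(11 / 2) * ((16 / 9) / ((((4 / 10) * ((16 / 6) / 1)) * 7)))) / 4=2.40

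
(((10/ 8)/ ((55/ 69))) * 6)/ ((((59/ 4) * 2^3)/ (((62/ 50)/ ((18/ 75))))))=2139/ 5192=0.41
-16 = -16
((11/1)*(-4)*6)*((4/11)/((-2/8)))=384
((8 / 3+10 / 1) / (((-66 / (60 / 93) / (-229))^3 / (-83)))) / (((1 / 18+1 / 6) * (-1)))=53067.97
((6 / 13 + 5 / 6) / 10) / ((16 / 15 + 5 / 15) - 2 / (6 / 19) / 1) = -101 / 3848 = -0.03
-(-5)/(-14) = -5/14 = -0.36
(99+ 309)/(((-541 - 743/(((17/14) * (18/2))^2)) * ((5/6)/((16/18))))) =-0.80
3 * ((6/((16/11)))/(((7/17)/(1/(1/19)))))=31977/56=571.02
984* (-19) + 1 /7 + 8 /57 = -7459591 /399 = -18695.72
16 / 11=1.45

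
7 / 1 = 7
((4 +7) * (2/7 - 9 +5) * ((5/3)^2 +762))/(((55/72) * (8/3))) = -536874/35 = -15339.26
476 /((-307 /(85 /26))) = -20230 /3991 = -5.07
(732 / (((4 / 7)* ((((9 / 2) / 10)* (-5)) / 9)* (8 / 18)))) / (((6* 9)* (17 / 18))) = -3843 / 17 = -226.06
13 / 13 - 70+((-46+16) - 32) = -131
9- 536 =-527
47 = 47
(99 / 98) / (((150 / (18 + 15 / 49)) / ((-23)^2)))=65.22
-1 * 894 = -894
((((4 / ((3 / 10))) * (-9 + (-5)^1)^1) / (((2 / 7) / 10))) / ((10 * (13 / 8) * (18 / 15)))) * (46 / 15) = -360640 / 351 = -1027.46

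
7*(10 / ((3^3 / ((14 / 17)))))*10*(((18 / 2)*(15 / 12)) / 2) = 6125 / 51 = 120.10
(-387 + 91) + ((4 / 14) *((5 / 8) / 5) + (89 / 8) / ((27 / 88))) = -196337 / 756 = -259.71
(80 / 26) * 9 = 360 / 13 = 27.69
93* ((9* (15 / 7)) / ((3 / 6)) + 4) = 27714 / 7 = 3959.14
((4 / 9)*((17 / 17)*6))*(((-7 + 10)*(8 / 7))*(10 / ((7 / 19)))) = 12160 / 49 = 248.16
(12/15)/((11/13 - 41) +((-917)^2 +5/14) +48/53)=38584/40554200755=0.00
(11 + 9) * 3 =60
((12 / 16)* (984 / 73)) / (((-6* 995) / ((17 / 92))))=-2091 / 6682420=-0.00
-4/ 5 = -0.80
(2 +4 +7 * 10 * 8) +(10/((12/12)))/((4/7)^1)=1167/2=583.50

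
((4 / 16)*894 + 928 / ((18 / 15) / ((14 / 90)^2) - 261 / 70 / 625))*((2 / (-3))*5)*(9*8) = -294255833240 / 5061891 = -58131.60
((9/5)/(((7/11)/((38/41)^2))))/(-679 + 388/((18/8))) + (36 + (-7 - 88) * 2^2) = -92271981764/268228765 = -344.00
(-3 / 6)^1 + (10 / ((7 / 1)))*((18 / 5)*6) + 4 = 481 / 14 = 34.36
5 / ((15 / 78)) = 26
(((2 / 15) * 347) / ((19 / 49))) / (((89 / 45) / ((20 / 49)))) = 24.62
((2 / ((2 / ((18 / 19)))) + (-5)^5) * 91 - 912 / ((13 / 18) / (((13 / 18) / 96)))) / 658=-10803335 / 25004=-432.06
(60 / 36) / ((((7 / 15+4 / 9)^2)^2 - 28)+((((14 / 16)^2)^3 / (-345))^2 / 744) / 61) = -3758511094016193331200000 / 61588981211755473075001573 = -0.06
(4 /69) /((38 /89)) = 178 /1311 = 0.14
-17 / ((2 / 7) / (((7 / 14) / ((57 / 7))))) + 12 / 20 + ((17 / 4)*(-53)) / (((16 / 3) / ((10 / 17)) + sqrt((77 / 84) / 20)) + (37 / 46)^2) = -177723277734421 / 6769426800615 + 3782051115*sqrt(165) / 95009498956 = -25.74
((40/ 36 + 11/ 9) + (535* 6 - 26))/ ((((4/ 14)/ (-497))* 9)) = -33255761/ 54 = -615847.43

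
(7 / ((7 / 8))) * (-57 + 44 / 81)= -36584 / 81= -451.65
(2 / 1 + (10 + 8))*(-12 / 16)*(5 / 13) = -75 / 13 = -5.77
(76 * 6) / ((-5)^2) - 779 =-19019 / 25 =-760.76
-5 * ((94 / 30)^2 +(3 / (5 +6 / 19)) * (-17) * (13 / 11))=7.60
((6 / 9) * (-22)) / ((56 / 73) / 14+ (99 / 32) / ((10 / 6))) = -7.67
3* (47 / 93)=1.52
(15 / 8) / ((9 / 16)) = 10 / 3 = 3.33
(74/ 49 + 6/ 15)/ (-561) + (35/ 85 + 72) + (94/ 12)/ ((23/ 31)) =82.97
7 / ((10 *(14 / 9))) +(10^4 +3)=200069 / 20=10003.45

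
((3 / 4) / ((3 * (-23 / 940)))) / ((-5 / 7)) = 329 / 23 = 14.30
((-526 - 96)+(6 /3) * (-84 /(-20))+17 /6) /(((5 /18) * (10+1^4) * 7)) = -54969 /1925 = -28.56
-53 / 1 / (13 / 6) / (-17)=318 / 221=1.44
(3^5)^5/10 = 847288609443/10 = 84728860944.30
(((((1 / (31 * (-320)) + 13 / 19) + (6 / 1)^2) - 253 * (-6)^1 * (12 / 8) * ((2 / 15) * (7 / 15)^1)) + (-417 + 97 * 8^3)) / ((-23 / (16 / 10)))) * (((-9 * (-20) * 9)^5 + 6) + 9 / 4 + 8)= -415767190242932127918740781 / 10837600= -38363400590807201586.95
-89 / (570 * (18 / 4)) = -89 / 2565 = -0.03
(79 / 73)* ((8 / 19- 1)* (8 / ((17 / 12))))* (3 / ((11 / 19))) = -22752 / 1241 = -18.33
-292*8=-2336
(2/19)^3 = 8/6859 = 0.00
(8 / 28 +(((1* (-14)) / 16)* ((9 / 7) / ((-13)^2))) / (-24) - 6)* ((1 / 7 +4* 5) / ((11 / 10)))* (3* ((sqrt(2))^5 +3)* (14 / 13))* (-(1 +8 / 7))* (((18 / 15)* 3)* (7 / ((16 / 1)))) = 6737647635 / 1968512 +2245882545* sqrt(2) / 492128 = 9876.64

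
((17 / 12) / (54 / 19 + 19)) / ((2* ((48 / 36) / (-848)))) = -17119 / 830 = -20.63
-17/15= -1.13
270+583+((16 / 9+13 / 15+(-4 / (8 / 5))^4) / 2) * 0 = 853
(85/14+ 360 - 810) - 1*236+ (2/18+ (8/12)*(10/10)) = -85573/126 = -679.15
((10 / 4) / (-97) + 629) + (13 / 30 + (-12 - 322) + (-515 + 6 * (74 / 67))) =-20760949 / 97485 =-212.97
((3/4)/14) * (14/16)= 3/64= 0.05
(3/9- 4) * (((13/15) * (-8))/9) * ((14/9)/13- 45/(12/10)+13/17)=-6408908/61965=-103.43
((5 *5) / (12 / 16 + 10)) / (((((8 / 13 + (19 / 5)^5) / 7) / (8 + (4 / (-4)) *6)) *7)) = 8125000 / 1385214341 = 0.01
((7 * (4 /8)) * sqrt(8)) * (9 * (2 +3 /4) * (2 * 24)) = 8316 * sqrt(2) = 11760.60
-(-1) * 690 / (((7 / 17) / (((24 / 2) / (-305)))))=-28152 / 427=-65.93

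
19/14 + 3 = 61/14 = 4.36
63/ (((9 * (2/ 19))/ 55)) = 7315/ 2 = 3657.50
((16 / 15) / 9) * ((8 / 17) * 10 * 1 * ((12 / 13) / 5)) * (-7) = -7168 / 9945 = -0.72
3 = 3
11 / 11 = 1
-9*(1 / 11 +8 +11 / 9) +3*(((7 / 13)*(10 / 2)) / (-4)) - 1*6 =-52531 / 572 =-91.84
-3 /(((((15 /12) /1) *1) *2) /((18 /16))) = -27 /20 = -1.35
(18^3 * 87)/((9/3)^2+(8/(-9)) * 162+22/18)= -1141614/301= -3792.74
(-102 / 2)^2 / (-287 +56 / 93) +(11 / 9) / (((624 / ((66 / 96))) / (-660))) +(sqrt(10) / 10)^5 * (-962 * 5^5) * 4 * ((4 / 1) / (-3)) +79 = 13767436811 / 199442880 +48100 * sqrt(10) / 3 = 50770.88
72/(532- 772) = -3/10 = -0.30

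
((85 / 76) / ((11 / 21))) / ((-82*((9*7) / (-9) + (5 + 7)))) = -357 / 68552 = -0.01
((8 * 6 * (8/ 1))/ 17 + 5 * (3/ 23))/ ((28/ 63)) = 81783/ 1564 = 52.29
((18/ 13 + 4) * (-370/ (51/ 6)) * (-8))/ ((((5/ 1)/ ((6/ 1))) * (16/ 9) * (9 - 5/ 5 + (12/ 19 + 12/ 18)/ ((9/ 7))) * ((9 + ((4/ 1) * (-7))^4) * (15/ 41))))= 196111692/ 313928470115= 0.00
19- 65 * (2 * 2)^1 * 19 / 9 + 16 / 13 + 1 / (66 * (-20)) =-27215359 / 51480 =-528.66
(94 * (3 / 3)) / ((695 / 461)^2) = 19976974 / 483025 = 41.36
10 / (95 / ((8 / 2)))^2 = 32 / 1805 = 0.02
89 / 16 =5.56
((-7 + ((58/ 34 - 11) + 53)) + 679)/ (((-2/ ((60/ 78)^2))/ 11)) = -6691850/ 2873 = -2329.22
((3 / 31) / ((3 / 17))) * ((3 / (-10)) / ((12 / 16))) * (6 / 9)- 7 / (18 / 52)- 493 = -716149 / 1395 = -513.37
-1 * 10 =-10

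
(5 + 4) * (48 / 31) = 432 / 31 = 13.94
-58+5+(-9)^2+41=69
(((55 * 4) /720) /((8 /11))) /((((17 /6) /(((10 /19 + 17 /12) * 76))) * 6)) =53603 /14688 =3.65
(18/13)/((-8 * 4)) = -9/208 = -0.04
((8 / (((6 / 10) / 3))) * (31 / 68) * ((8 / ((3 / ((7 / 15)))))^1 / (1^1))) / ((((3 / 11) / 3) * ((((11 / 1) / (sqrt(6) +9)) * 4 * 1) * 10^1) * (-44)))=-217 / 1870 -217 * sqrt(6) / 16830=-0.15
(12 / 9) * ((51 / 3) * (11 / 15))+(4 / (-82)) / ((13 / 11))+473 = 489.58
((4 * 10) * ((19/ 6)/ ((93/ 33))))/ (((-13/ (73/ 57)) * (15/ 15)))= -16060/ 3627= -4.43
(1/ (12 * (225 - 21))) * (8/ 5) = 1/ 1530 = 0.00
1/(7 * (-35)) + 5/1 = 1224/245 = 5.00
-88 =-88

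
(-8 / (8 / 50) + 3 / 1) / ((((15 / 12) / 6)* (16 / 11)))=-155.10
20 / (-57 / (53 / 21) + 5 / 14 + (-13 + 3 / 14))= -742 / 1299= -0.57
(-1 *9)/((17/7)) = -63/17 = -3.71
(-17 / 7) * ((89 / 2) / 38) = -1513 / 532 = -2.84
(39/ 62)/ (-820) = -39/ 50840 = -0.00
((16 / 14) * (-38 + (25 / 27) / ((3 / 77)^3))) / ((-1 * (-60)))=22771246 / 76545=297.49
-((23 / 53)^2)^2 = -279841 / 7890481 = -0.04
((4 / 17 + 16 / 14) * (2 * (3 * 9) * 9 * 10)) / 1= 797040 / 119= 6697.82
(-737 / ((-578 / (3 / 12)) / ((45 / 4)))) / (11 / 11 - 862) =-11055 / 2654176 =-0.00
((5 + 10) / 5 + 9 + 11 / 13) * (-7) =-1169 / 13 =-89.92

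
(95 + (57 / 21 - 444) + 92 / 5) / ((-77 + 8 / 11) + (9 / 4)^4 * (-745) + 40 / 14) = 1700864 / 99426035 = 0.02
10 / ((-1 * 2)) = -5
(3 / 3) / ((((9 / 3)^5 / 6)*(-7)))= -2 / 567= -0.00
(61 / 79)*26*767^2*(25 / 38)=11662829425 / 1501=7770039.59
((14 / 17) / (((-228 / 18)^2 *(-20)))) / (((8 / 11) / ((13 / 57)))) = -0.00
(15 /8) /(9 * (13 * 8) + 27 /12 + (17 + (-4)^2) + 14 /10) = 75 /38906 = 0.00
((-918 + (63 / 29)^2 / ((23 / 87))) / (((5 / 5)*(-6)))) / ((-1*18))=-22237 / 2668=-8.33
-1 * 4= -4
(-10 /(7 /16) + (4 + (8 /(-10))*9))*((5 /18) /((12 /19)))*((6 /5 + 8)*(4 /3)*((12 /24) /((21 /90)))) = -132848 /441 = -301.24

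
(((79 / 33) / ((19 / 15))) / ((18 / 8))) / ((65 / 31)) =9796 / 24453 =0.40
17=17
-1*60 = -60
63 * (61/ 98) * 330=90585/ 7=12940.71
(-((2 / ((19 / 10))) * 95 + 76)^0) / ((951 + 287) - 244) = -1 / 994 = -0.00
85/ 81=1.05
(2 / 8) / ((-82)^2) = 1 / 26896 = 0.00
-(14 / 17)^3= -2744 / 4913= -0.56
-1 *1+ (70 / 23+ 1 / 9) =446 / 207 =2.15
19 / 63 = 0.30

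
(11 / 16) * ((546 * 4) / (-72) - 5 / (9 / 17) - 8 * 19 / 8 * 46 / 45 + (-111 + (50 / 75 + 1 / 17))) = -29711 / 255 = -116.51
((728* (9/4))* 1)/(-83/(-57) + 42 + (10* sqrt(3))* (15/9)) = 231267582/3428029 - 88697700* sqrt(3)/3428029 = 22.65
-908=-908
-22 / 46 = -11 / 23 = -0.48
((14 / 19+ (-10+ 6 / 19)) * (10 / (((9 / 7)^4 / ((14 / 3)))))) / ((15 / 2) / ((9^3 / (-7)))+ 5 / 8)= -18286016 / 66177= -276.32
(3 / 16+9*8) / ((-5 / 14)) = -1617 / 8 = -202.12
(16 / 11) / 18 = 8 / 99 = 0.08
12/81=4/27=0.15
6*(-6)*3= -108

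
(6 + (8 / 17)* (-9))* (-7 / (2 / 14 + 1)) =-735 / 68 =-10.81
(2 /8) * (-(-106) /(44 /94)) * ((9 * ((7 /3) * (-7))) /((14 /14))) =-366177 /44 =-8322.20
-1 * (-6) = 6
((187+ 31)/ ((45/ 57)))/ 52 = 2071/ 390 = 5.31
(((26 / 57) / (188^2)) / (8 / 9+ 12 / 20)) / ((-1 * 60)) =-13 / 89985824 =-0.00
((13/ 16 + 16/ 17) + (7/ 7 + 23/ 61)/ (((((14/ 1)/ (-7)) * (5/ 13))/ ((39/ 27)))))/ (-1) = 207097/ 248880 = 0.83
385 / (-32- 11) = -385 / 43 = -8.95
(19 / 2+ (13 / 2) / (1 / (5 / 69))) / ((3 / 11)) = 7568 / 207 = 36.56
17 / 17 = 1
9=9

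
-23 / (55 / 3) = -1.25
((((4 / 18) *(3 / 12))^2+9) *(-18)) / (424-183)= -2917 / 4338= -0.67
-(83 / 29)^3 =-571787 / 24389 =-23.44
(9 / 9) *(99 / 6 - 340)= -647 / 2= -323.50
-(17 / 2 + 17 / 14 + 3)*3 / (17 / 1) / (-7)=267 / 833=0.32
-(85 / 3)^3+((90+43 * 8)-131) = -605944 / 27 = -22442.37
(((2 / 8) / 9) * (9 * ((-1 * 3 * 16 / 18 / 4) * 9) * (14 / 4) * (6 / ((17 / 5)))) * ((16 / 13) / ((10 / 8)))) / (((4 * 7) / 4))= -288 / 221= -1.30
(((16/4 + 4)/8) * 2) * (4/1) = 8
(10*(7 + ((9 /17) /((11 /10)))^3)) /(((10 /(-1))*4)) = -46503421 /26156812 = -1.78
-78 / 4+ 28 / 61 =-2323 / 122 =-19.04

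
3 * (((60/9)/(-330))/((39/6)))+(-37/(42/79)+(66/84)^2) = -5800721/84084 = -68.99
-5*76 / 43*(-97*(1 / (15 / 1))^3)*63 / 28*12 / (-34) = -3686 / 18275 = -0.20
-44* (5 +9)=-616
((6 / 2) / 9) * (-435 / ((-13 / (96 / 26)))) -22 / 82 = 283501 / 6929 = 40.92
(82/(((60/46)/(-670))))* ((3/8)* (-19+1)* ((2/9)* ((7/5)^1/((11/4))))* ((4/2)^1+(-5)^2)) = 47764836/55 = 868451.56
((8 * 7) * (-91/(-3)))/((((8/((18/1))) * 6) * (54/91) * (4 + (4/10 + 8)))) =289835/3348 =86.57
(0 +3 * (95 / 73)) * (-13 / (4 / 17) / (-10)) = 12597 / 584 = 21.57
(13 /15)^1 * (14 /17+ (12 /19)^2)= 97526 /92055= 1.06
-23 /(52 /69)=-1587 /52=-30.52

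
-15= -15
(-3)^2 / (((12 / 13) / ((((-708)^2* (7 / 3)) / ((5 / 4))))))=45615024 / 5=9123004.80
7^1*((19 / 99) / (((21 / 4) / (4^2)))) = 1216 / 297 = 4.09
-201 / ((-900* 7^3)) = 67 / 102900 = 0.00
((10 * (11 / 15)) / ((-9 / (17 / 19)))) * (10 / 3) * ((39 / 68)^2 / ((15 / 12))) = -1859 / 2907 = -0.64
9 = 9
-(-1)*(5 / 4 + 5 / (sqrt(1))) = 25 / 4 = 6.25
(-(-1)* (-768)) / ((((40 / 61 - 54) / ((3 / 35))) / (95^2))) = 126840960 / 11389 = 11137.15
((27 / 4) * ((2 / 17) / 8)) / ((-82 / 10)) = -135 / 11152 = -0.01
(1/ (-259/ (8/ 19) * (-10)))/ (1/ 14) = 8/ 3515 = 0.00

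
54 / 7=7.71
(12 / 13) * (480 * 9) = 51840 / 13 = 3987.69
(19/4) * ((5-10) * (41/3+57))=-5035/3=-1678.33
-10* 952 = -9520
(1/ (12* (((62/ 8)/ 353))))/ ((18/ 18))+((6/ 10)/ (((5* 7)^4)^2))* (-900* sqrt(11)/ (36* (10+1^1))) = 353/ 93 - 3* sqrt(11)/ 4954125859375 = 3.80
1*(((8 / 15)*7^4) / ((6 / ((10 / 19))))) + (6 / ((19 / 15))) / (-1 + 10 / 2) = 38821 / 342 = 113.51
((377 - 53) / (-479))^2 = 104976 / 229441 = 0.46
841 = 841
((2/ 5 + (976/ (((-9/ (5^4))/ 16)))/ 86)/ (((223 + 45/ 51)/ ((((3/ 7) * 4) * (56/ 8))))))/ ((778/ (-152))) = 63047599984/ 477472215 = 132.04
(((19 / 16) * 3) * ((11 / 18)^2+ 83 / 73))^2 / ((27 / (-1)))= -460735500625 / 429632335872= -1.07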